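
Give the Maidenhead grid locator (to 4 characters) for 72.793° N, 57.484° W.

GQ12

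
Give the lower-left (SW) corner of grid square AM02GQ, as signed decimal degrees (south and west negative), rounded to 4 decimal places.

32.6667, -179.5000

Field A=0, M=12: +0·20° lon, +12·10° lat → SW at lon -180°, lat 30°.
Square 0, 2: +0·2° lon, +2·1° lat → SW at lon -180°, lat 32°.
Subsquare g=6, q=16: +6·0.0833333° lon, +16·0.0416667° lat → SW at lon -179.5°, lat 32.6667°.
latitude 32.6667, longitude -179.5000.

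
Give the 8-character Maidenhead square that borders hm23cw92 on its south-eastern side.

HM23dw01

Longitude extended square 9; +1 → 10, wraps to 0, carry into subsquare.
Longitude subsquare c = 2; +1 → 3 = d.
Latitude extended square 2; −1 → 1.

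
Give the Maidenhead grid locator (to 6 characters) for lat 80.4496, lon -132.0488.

CR30xk

Offset from 180°W / 90°S: lon 47.9512°, lat 170.4496°.
Field: lon ⌊47.9512/20⌋ = 2 → C; lat ⌊170.4496/10⌋ = 17 → R.
Square: lon ⌊7.9512/2⌋ = 3; lat ⌊0.4496/1⌋ = 0.
Subsquare: lon ⌊1.9512/0.0833333⌋ = 23 → x; lat ⌊0.4496/0.0416667⌋ = 10 → k.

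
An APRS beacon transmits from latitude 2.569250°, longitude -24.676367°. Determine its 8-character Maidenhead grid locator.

HJ72pn86

Offset from 180°W / 90°S: lon 155.32363°, lat 92.56925°.
Field (20°×10°, letters A–R): lon ⌊155.32363/20⌋ = 7 → H; lat ⌊92.56925/10⌋ = 9 → J.
Square (2°×1°, digits 0–9): lon ⌊15.32363/2⌋ = 7; lat ⌊2.56925/1⌋ = 2.
Subsquare (5′×2.5′, letters a–x): lon ⌊1.32363/0.0833333⌋ = 15 → p; lat ⌊0.56925/0.0416667⌋ = 13 → n.
Extended square (30″×15″, digits 0–9): lon ⌊0.07363/0.00833333⌋ = 8; lat ⌊0.02758/0.00416667⌋ = 6.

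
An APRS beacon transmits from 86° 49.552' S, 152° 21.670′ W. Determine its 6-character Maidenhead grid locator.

BA33te

Add 180° to longitude and 90° to latitude: 27.6388, 3.1741.
Field: lon ⌊27.6388/20⌋ = 1 → B; lat ⌊3.1741/10⌋ = 0 → A.
Square: lon ⌊7.6388/2⌋ = 3; lat ⌊3.1741/1⌋ = 3.
Subsquare: lon ⌊1.6388/0.0833333⌋ = 19 → t; lat ⌊0.1741/0.0416667⌋ = 4 → e.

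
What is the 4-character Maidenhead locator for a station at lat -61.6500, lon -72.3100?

Add 180° to longitude and 90° to latitude: 107.69, 28.35.
Field: 107.69/20 → 5 → F, 28.35/10 → 2 → C; chars FC.
Square: 7.69/2 → 3, 8.35/1 → 8; chars 38.

FC38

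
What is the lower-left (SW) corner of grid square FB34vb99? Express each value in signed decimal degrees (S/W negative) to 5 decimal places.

Field F=5, B=1: +5·20° lon, +1·10° lat → SW at lon -80°, lat -80°.
Square 3, 4: +3·2° lon, +4·1° lat → SW at lon -74°, lat -76°.
Subsquare v=21, b=1: +21·0.0833333° lon, +1·0.0416667° lat → SW at lon -72.25°, lat -75.9583°.
Extended square 9, 9: +9·0.00833333° lon, +9·0.00416667° lat → SW at lon -72.175°, lat -75.9208°.
latitude -75.92083, longitude -72.17500.

-75.92083, -72.17500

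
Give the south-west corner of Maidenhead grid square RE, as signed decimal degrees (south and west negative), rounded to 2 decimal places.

-50.00, 160.00

Field R=17, E=4: +17·20° lon, +4·10° lat → SW at lon 160°, lat -50°.
latitude -50.00, longitude 160.00.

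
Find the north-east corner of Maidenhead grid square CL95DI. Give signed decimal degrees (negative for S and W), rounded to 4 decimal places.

Field C=2, L=11: +2·20° lon, +11·10° lat → SW at lon -140°, lat 20°.
Square 9, 5: +9·2° lon, +5·1° lat → SW at lon -122°, lat 25°.
Subsquare d=3, i=8: +3·0.0833333° lon, +8·0.0416667° lat → SW at lon -121.75°, lat 25.3333°.
Cell spans 0.0833333° lon × 0.0416667° lat. NE corner is SW corner plus one full cell.
latitude 25.3750, longitude -121.6667.

25.3750, -121.6667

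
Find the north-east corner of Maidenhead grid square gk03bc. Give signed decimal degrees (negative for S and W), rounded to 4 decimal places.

13.1250, -59.8333

Field G=6, K=10: +6·20° lon, +10·10° lat → SW at lon -60°, lat 10°.
Square 0, 3: +0·2° lon, +3·1° lat → SW at lon -60°, lat 13°.
Subsquare b=1, c=2: +1·0.0833333° lon, +2·0.0416667° lat → SW at lon -59.9167°, lat 13.0833°.
Cell spans 0.0833333° lon × 0.0416667° lat. NE corner is SW corner plus one full cell.
latitude 13.1250, longitude -59.8333.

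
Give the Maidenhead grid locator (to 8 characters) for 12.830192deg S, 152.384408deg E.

Shift to the Maidenhead origin (180°W, 90°S): lon 332.38441, lat 77.16981.
Field (20°×10°, letters A–R): lon ⌊332.38441/20⌋ = 16 → Q; lat ⌊77.16981/10⌋ = 7 → H.
Square (2°×1°, digits 0–9): lon ⌊12.38441/2⌋ = 6; lat ⌊7.16981/1⌋ = 7.
Subsquare (5′×2.5′, letters a–x): lon ⌊0.38441/0.0833333⌋ = 4 → e; lat ⌊0.16981/0.0416667⌋ = 4 → e.
Extended square (30″×15″, digits 0–9): lon ⌊0.05107/0.00833333⌋ = 6; lat ⌊0.00314/0.00416667⌋ = 0.

QH67ee60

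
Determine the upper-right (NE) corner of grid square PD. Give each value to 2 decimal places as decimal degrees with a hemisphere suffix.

Field P=15, D=3: +15·20° lon, +3·10° lat → SW at lon 120°, lat -60°.
Cell spans 20° lon × 10° lat. NE corner is SW corner plus one full cell.
latitude 50.00° S, longitude 140.00° E.

50.00° S, 140.00° E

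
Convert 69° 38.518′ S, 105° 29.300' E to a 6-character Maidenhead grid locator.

Shift to the Maidenhead origin (180°W, 90°S): lon 285.4883, lat 20.3580.
Field (20°×10°, letters A–R): lon ⌊285.4883/20⌋ = 14 → O; lat ⌊20.3580/10⌋ = 2 → C.
Square (2°×1°, digits 0–9): lon ⌊5.4883/2⌋ = 2; lat ⌊0.3580/1⌋ = 0.
Subsquare (5′×2.5′, letters a–x): lon ⌊1.4883/0.0833333⌋ = 17 → r; lat ⌊0.3580/0.0416667⌋ = 8 → i.

OC20ri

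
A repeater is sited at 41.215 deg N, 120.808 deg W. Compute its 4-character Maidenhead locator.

CN91

Offset from 180°W / 90°S: lon 59.19°, lat 131.22°.
Field (20°×10°, letters A–R): lon ⌊59.19/20⌋ = 2 → C; lat ⌊131.22/10⌋ = 13 → N.
Square (2°×1°, digits 0–9): lon ⌊19.19/2⌋ = 9; lat ⌊1.22/1⌋ = 1.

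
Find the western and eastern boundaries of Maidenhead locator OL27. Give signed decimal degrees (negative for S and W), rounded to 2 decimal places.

104.00, 106.00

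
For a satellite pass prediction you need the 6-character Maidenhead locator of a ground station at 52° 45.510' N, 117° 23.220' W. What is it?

DO12hs

Offset from 180°W / 90°S: lon 62.6130°, lat 142.7585°.
Field: 62.6130/20 → 3 → D, 142.7585/10 → 14 → O; chars DO.
Square: 2.6130/2 → 1, 2.7585/1 → 2; chars 12.
Subsquare: 0.6130/0.0833333 → 7 → h, 0.7585/0.0416667 → 18 → s; chars hs.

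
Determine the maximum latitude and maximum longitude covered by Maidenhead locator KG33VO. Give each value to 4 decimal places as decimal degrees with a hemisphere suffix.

Field K=10, G=6: +10·20° lon, +6·10° lat → SW at lon 20°, lat -30°.
Square 3, 3: +3·2° lon, +3·1° lat → SW at lon 26°, lat -27°.
Subsquare v=21, o=14: +21·0.0833333° lon, +14·0.0416667° lat → SW at lon 27.75°, lat -26.4167°.
Cell spans 0.0833333° lon × 0.0416667° lat. NE corner is SW corner plus one full cell.
latitude 26.3750° S, longitude 27.8333° E.

26.3750° S, 27.8333° E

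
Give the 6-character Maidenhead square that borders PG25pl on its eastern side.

Longitude subsquare p = 15; +1 → 16 = q.
The latitude characters are unchanged.

PG25ql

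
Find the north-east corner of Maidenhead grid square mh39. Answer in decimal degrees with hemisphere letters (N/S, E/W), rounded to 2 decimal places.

Field M=12, H=7: +12·20° lon, +7·10° lat → SW at lon 60°, lat -20°.
Square 3, 9: +3·2° lon, +9·1° lat → SW at lon 66°, lat -11°.
Cell spans 2° lon × 1° lat. NE corner is SW corner plus one full cell.
latitude 10.00° S, longitude 68.00° E.

10.00° S, 68.00° E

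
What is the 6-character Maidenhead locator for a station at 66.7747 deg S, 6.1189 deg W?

IC63wf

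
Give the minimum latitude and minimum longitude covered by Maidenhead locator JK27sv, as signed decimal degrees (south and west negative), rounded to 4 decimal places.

Field J=9, K=10: +9·20° lon, +10·10° lat → SW at lon 0°, lat 10°.
Square 2, 7: +2·2° lon, +7·1° lat → SW at lon 4°, lat 17°.
Subsquare s=18, v=21: +18·0.0833333° lon, +21·0.0416667° lat → SW at lon 5.5°, lat 17.875°.
latitude 17.8750, longitude 5.5000.

17.8750, 5.5000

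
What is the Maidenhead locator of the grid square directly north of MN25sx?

Latitude subsquare x = 23; +1 → 24, wraps to 0 = a, carry into square.
Latitude square 5; +1 → 6.
The longitude characters are unchanged.

MN26sa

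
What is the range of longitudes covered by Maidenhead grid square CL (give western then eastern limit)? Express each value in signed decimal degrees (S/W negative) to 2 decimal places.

-140.00, -120.00

Field C=2, L=11: +2·20° lon, +11·10° lat → SW at lon -140°, lat 20°.
Cell spans 20° lon × 10° lat.
west -140.00, east -120.00.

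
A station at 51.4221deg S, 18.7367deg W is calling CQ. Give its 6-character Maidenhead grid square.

ID08pn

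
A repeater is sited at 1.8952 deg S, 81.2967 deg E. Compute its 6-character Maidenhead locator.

NI08pc

Shift to the Maidenhead origin (180°W, 90°S): lon 261.2967, lat 88.1048.
Field: lon ⌊261.2967/20⌋ = 13 → N; lat ⌊88.1048/10⌋ = 8 → I.
Square: lon ⌊1.2967/2⌋ = 0; lat ⌊8.1048/1⌋ = 8.
Subsquare: lon ⌊1.2967/0.0833333⌋ = 15 → p; lat ⌊0.1048/0.0416667⌋ = 2 → c.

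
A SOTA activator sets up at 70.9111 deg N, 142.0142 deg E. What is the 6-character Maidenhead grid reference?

Offset from 180°W / 90°S: lon 322.0142°, lat 160.9111°.
Field: 322.0142/20 → 16 → Q, 160.9111/10 → 16 → Q; chars QQ.
Square: 2.0142/2 → 1, 0.9111/1 → 0; chars 10.
Subsquare: 0.0142/0.0833333 → 0 → a, 0.9111/0.0416667 → 21 → v; chars av.

QQ10av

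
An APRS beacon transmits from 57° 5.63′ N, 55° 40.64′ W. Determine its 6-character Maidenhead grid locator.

Shift to the Maidenhead origin (180°W, 90°S): lon 124.3227, lat 147.0938.
Field (20°×10°, letters A–R): 124.3227/20 → 6 → G, 147.0938/10 → 14 → O; chars GO.
Square (2°×1°, digits 0–9): 4.3227/2 → 2, 7.0938/1 → 7; chars 27.
Subsquare (5′×2.5′, letters a–x): 0.3227/0.0833333 → 3 → d, 0.0938/0.0416667 → 2 → c; chars dc.

GO27dc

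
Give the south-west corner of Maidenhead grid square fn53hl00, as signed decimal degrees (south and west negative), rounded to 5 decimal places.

43.45833, -69.41667

Field F=5, N=13: +5·20° lon, +13·10° lat → SW at lon -80°, lat 40°.
Square 5, 3: +5·2° lon, +3·1° lat → SW at lon -70°, lat 43°.
Subsquare h=7, l=11: +7·0.0833333° lon, +11·0.0416667° lat → SW at lon -69.4167°, lat 43.4583°.
Extended square 0, 0: +0·0.00833333° lon, +0·0.00416667° lat → SW at lon -69.4167°, lat 43.4583°.
latitude 43.45833, longitude -69.41667.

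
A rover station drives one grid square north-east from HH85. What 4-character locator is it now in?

Longitude square 8; +1 → 9.
Latitude square 5; +1 → 6.

HH96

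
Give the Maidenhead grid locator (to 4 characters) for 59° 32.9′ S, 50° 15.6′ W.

GD40

Shift to the Maidenhead origin (180°W, 90°S): lon 129.74, lat 30.45.
Field: lon ⌊129.74/20⌋ = 6 → G; lat ⌊30.45/10⌋ = 3 → D.
Square: lon ⌊9.74/2⌋ = 4; lat ⌊0.45/1⌋ = 0.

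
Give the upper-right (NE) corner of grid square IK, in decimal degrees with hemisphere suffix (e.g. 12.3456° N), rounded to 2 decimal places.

Field I=8, K=10: +8·20° lon, +10·10° lat → SW at lon -20°, lat 10°.
Cell spans 20° lon × 10° lat. NE corner is SW corner plus one full cell.
latitude 20.00° N, longitude 0.00° E.

20.00° N, 0.00° E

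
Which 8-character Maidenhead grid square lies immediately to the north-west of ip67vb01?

Longitude extended square 0; −1 → -1, wraps to 9, carry into subsquare.
Longitude subsquare v = 21; −1 → 20 = u.
Latitude extended square 1; +1 → 2.

IP67ub92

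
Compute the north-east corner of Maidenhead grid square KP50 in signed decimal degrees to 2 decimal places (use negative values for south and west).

61.00, 32.00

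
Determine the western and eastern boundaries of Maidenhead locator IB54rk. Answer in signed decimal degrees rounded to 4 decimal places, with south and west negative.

-8.5833, -8.5000

Field I=8, B=1: +8·20° lon, +1·10° lat → SW at lon -20°, lat -80°.
Square 5, 4: +5·2° lon, +4·1° lat → SW at lon -10°, lat -76°.
Subsquare r=17, k=10: +17·0.0833333° lon, +10·0.0416667° lat → SW at lon -8.58333°, lat -75.5833°.
Cell spans 0.0833333° lon × 0.0416667° lat.
west -8.5833, east -8.5000.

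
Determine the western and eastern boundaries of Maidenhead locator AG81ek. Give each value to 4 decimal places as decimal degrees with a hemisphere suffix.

Field A=0, G=6: +0·20° lon, +6·10° lat → SW at lon -180°, lat -30°.
Square 8, 1: +8·2° lon, +1·1° lat → SW at lon -164°, lat -29°.
Subsquare e=4, k=10: +4·0.0833333° lon, +10·0.0416667° lat → SW at lon -163.667°, lat -28.5833°.
Cell spans 0.0833333° lon × 0.0416667° lat.
west 163.6667° W, east 163.5833° W.

163.6667° W, 163.5833° W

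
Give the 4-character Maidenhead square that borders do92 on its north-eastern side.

Longitude square 9; +1 → 10, wraps to 0, carry into field.
Longitude field D = 3; +1 → 4 = E.
Latitude square 2; +1 → 3.

EO03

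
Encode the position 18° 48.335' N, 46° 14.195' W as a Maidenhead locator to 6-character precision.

Shift to the Maidenhead origin (180°W, 90°S): lon 133.7634, lat 108.8056.
Field: 133.7634/20 → 6 → G, 108.8056/10 → 10 → K; chars GK.
Square: 13.7634/2 → 6, 8.8056/1 → 8; chars 68.
Subsquare: 1.7634/0.0833333 → 21 → v, 0.8056/0.0416667 → 19 → t; chars vt.

GK68vt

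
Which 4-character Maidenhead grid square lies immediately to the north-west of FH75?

FH66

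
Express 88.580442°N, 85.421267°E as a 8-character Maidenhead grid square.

Add 180° to longitude and 90° to latitude: 265.42127, 178.58044.
Field: 265.42127/20 → 13 → N, 178.58044/10 → 17 → R; chars NR.
Square: 5.42127/2 → 2, 8.58044/1 → 8; chars 28.
Subsquare: 1.42127/0.0833333 → 17 → r, 0.58044/0.0416667 → 13 → n; chars rn.
Extended square: 0.00460/0.00833333 → 0, 0.03878/0.00416667 → 9; chars 09.

NR28rn09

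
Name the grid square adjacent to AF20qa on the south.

Latitude subsquare a = 0; −1 → -1, wraps to 23 = x, carry into square.
Latitude square 0; −1 → -1, wraps to 9, carry into field.
Latitude field F = 5; −1 → 4 = E.
The longitude characters are unchanged.

AE29qx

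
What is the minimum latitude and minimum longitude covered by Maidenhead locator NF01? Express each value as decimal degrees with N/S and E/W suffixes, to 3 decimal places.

39.000° S, 80.000° E

Field N=13, F=5: +13·20° lon, +5·10° lat → SW at lon 80°, lat -40°.
Square 0, 1: +0·2° lon, +1·1° lat → SW at lon 80°, lat -39°.
latitude 39.000° S, longitude 80.000° E.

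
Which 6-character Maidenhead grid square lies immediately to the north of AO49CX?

AP40ca

Latitude subsquare x = 23; +1 → 24, wraps to 0 = a, carry into square.
Latitude square 9; +1 → 10, wraps to 0, carry into field.
Latitude field O = 14; +1 → 15 = P.
The longitude characters are unchanged.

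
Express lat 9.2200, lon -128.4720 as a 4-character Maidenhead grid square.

CJ59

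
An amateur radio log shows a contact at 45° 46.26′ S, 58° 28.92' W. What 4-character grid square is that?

Add 180° to longitude and 90° to latitude: 121.52, 44.23.
Field: 121.52/20 → 6 → G, 44.23/10 → 4 → E; chars GE.
Square: 1.52/2 → 0, 4.23/1 → 4; chars 04.

GE04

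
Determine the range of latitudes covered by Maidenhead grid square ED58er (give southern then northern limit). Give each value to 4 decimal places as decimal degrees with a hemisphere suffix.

51.2917° S, 51.2500° S

Field E=4, D=3: +4·20° lon, +3·10° lat → SW at lon -100°, lat -60°.
Square 5, 8: +5·2° lon, +8·1° lat → SW at lon -90°, lat -52°.
Subsquare e=4, r=17: +4·0.0833333° lon, +17·0.0416667° lat → SW at lon -89.6667°, lat -51.2917°.
Cell spans 0.0833333° lon × 0.0416667° lat.
south 51.2917° S, north 51.2500° S.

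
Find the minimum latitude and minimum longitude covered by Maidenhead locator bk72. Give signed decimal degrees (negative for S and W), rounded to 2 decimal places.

Field B=1, K=10: +1·20° lon, +10·10° lat → SW at lon -160°, lat 10°.
Square 7, 2: +7·2° lon, +2·1° lat → SW at lon -146°, lat 12°.
latitude 12.00, longitude -146.00.

12.00, -146.00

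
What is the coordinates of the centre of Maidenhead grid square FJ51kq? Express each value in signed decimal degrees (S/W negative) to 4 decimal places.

Field F=5, J=9: +5·20° lon, +9·10° lat → SW at lon -80°, lat 0°.
Square 5, 1: +5·2° lon, +1·1° lat → SW at lon -70°, lat 1°.
Subsquare k=10, q=16: +10·0.0833333° lon, +16·0.0416667° lat → SW at lon -69.1667°, lat 1.66667°.
Cell spans 0.0833333° lon × 0.0416667° lat. Centre is SW corner plus half of each.
latitude 1.6875, longitude -69.1250.

1.6875, -69.1250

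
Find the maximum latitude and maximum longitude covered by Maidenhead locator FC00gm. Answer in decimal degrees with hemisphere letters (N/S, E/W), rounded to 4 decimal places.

69.4583° S, 79.4167° W

Field F=5, C=2: +5·20° lon, +2·10° lat → SW at lon -80°, lat -70°.
Square 0, 0: +0·2° lon, +0·1° lat → SW at lon -80°, lat -70°.
Subsquare g=6, m=12: +6·0.0833333° lon, +12·0.0416667° lat → SW at lon -79.5°, lat -69.5°.
Cell spans 0.0833333° lon × 0.0416667° lat. NE corner is SW corner plus one full cell.
latitude 69.4583° S, longitude 79.4167° W.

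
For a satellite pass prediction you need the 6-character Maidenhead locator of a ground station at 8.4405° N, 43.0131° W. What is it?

GJ88lk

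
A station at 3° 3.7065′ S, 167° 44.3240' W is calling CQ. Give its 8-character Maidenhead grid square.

AI66dw15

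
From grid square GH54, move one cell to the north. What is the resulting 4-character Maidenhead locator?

Latitude square 4; +1 → 5.
The longitude characters are unchanged.

GH55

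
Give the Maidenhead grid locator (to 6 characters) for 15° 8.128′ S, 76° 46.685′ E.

MH84ju

Add 180° to longitude and 90° to latitude: 256.7781, 74.8645.
Field (20°×10°, letters A–R): lon ⌊256.7781/20⌋ = 12 → M; lat ⌊74.8645/10⌋ = 7 → H.
Square (2°×1°, digits 0–9): lon ⌊16.7781/2⌋ = 8; lat ⌊4.8645/1⌋ = 4.
Subsquare (5′×2.5′, letters a–x): lon ⌊0.7781/0.0833333⌋ = 9 → j; lat ⌊0.8645/0.0416667⌋ = 20 → u.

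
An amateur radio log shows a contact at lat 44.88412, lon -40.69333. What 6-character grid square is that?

GN94pv

Shift to the Maidenhead origin (180°W, 90°S): lon 139.3067, lat 134.8841.
Field: 139.3067/20 → 6 → G, 134.8841/10 → 13 → N; chars GN.
Square: 19.3067/2 → 9, 4.8841/1 → 4; chars 94.
Subsquare: 1.3067/0.0833333 → 15 → p, 0.8841/0.0416667 → 21 → v; chars pv.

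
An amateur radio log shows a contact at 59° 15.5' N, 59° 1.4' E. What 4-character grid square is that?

Add 180° to longitude and 90° to latitude: 239.02, 149.26.
Field (20°×10°, letters A–R): 239.02/20 → 11 → L, 149.26/10 → 14 → O; chars LO.
Square (2°×1°, digits 0–9): 19.02/2 → 9, 9.26/1 → 9; chars 99.

LO99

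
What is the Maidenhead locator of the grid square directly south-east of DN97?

EN06

Longitude square 9; +1 → 10, wraps to 0, carry into field.
Longitude field D = 3; +1 → 4 = E.
Latitude square 7; −1 → 6.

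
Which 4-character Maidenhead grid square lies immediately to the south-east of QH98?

RH07

Longitude square 9; +1 → 10, wraps to 0, carry into field.
Longitude field Q = 16; +1 → 17 = R.
Latitude square 8; −1 → 7.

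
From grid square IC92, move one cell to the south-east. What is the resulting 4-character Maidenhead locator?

Longitude square 9; +1 → 10, wraps to 0, carry into field.
Longitude field I = 8; +1 → 9 = J.
Latitude square 2; −1 → 1.

JC01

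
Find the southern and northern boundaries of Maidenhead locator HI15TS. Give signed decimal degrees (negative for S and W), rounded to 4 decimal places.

Field H=7, I=8: +7·20° lon, +8·10° lat → SW at lon -40°, lat -10°.
Square 1, 5: +1·2° lon, +5·1° lat → SW at lon -38°, lat -5°.
Subsquare t=19, s=18: +19·0.0833333° lon, +18·0.0416667° lat → SW at lon -36.4167°, lat -4.25°.
Cell spans 0.0833333° lon × 0.0416667° lat.
south -4.2500, north -4.2083.

-4.2500, -4.2083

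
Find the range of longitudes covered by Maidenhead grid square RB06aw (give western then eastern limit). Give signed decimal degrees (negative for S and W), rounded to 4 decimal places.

Field R=17, B=1: +17·20° lon, +1·10° lat → SW at lon 160°, lat -80°.
Square 0, 6: +0·2° lon, +6·1° lat → SW at lon 160°, lat -74°.
Subsquare a=0, w=22: +0·0.0833333° lon, +22·0.0416667° lat → SW at lon 160°, lat -73.0833°.
Cell spans 0.0833333° lon × 0.0416667° lat.
west 160.0000, east 160.0833.

160.0000, 160.0833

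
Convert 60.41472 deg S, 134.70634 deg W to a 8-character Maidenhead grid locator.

CC29po50

Add 180° to longitude and 90° to latitude: 45.29366, 29.58528.
Field: lon ⌊45.29366/20⌋ = 2 → C; lat ⌊29.58528/10⌋ = 2 → C.
Square: lon ⌊5.29366/2⌋ = 2; lat ⌊9.58528/1⌋ = 9.
Subsquare: lon ⌊1.29366/0.0833333⌋ = 15 → p; lat ⌊0.58528/0.0416667⌋ = 14 → o.
Extended square: lon ⌊0.04366/0.00833333⌋ = 5; lat ⌊0.00195/0.00416667⌋ = 0.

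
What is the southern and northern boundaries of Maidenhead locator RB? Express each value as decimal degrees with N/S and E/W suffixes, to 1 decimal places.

80.0° S, 70.0° S

Field R=17, B=1: +17·20° lon, +1·10° lat → SW at lon 160°, lat -80°.
Cell spans 20° lon × 10° lat.
south 80.0° S, north 70.0° S.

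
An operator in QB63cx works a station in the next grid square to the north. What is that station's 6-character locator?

QB64ca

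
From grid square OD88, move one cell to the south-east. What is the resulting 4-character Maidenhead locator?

OD97

Longitude square 8; +1 → 9.
Latitude square 8; −1 → 7.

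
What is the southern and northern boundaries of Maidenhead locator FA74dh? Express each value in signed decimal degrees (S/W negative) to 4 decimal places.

-85.7083, -85.6667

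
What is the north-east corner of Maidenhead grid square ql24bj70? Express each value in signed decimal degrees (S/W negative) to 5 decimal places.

24.37917, 144.15000

Field Q=16, L=11: +16·20° lon, +11·10° lat → SW at lon 140°, lat 20°.
Square 2, 4: +2·2° lon, +4·1° lat → SW at lon 144°, lat 24°.
Subsquare b=1, j=9: +1·0.0833333° lon, +9·0.0416667° lat → SW at lon 144.083°, lat 24.375°.
Extended square 7, 0: +7·0.00833333° lon, +0·0.00416667° lat → SW at lon 144.142°, lat 24.375°.
Cell spans 0.00833333° lon × 0.00416667° lat. NE corner is SW corner plus one full cell.
latitude 24.37917, longitude 144.15000.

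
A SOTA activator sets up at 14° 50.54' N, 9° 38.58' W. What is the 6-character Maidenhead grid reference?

IK54eu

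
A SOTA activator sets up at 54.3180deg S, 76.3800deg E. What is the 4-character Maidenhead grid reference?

Add 180° to longitude and 90° to latitude: 256.38, 35.68.
Field: 256.38/20 → 12 → M, 35.68/10 → 3 → D; chars MD.
Square: 16.38/2 → 8, 5.68/1 → 5; chars 85.

MD85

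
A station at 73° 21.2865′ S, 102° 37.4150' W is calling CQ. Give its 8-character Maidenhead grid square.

Add 180° to longitude and 90° to latitude: 77.37642, 16.64522.
Field: 77.37642/20 → 3 → D, 16.64522/10 → 1 → B; chars DB.
Square: 17.37642/2 → 8, 6.64522/1 → 6; chars 86.
Subsquare: 1.37642/0.0833333 → 16 → q, 0.64522/0.0416667 → 15 → p; chars qp.
Extended square: 0.04308/0.00833333 → 5, 0.02022/0.00416667 → 4; chars 54.

DB86qp54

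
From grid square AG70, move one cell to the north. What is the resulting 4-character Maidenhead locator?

Latitude square 0; +1 → 1.
The longitude characters are unchanged.

AG71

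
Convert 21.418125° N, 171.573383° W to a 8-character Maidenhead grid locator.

Add 180° to longitude and 90° to latitude: 8.42662, 111.41813.
Field: lon ⌊8.42662/20⌋ = 0 → A; lat ⌊111.41813/10⌋ = 11 → L.
Square: lon ⌊8.42662/2⌋ = 4; lat ⌊1.41813/1⌋ = 1.
Subsquare: lon ⌊0.42662/0.0833333⌋ = 5 → f; lat ⌊0.41813/0.0416667⌋ = 10 → k.
Extended square: lon ⌊0.00995/0.00833333⌋ = 1; lat ⌊0.00146/0.00416667⌋ = 0.

AL41fk10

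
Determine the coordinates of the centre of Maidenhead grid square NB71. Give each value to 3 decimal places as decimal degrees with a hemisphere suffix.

78.500° S, 95.000° E

Field N=13, B=1: +13·20° lon, +1·10° lat → SW at lon 80°, lat -80°.
Square 7, 1: +7·2° lon, +1·1° lat → SW at lon 94°, lat -79°.
Cell spans 2° lon × 1° lat. Centre is SW corner plus half of each.
latitude 78.500° S, longitude 95.000° E.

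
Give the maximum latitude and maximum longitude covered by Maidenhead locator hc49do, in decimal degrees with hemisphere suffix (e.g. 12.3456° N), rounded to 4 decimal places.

60.3750° S, 31.6667° W

Field H=7, C=2: +7·20° lon, +2·10° lat → SW at lon -40°, lat -70°.
Square 4, 9: +4·2° lon, +9·1° lat → SW at lon -32°, lat -61°.
Subsquare d=3, o=14: +3·0.0833333° lon, +14·0.0416667° lat → SW at lon -31.75°, lat -60.4167°.
Cell spans 0.0833333° lon × 0.0416667° lat. NE corner is SW corner plus one full cell.
latitude 60.3750° S, longitude 31.6667° W.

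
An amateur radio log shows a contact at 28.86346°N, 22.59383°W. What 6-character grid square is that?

HL88qu

Offset from 180°W / 90°S: lon 157.4062°, lat 118.8635°.
Field (20°×10°, letters A–R): 157.4062/20 → 7 → H, 118.8635/10 → 11 → L; chars HL.
Square (2°×1°, digits 0–9): 17.4062/2 → 8, 8.8635/1 → 8; chars 88.
Subsquare (5′×2.5′, letters a–x): 1.4062/0.0833333 → 16 → q, 0.8635/0.0416667 → 20 → u; chars qu.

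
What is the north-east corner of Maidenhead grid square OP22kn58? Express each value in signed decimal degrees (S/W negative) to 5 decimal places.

62.57917, 104.88333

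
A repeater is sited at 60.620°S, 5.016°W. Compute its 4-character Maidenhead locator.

Shift to the Maidenhead origin (180°W, 90°S): lon 174.98, lat 29.38.
Field: lon ⌊174.98/20⌋ = 8 → I; lat ⌊29.38/10⌋ = 2 → C.
Square: lon ⌊14.98/2⌋ = 7; lat ⌊9.38/1⌋ = 9.

IC79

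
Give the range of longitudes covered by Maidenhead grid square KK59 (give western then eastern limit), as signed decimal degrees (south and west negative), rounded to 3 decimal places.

Field K=10, K=10: +10·20° lon, +10·10° lat → SW at lon 20°, lat 10°.
Square 5, 9: +5·2° lon, +9·1° lat → SW at lon 30°, lat 19°.
Cell spans 2° lon × 1° lat.
west 30.000, east 32.000.

30.000, 32.000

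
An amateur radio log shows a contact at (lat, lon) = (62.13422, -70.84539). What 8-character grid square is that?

FP42nd82

Shift to the Maidenhead origin (180°W, 90°S): lon 109.15461, lat 152.13422.
Field: lon ⌊109.15461/20⌋ = 5 → F; lat ⌊152.13422/10⌋ = 15 → P.
Square: lon ⌊9.15461/2⌋ = 4; lat ⌊2.13422/1⌋ = 2.
Subsquare: lon ⌊1.15461/0.0833333⌋ = 13 → n; lat ⌊0.13422/0.0416667⌋ = 3 → d.
Extended square: lon ⌊0.07128/0.00833333⌋ = 8; lat ⌊0.00922/0.00416667⌋ = 2.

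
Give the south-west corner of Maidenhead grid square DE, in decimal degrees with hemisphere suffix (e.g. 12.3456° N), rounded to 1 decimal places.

Field D=3, E=4: +3·20° lon, +4·10° lat → SW at lon -120°, lat -50°.
latitude 50.0° S, longitude 120.0° W.

50.0° S, 120.0° W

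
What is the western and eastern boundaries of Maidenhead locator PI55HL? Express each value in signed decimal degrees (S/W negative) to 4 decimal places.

130.5833, 130.6667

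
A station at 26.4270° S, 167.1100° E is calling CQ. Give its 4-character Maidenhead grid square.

Offset from 180°W / 90°S: lon 347.11°, lat 63.57°.
Field: lon ⌊347.11/20⌋ = 17 → R; lat ⌊63.57/10⌋ = 6 → G.
Square: lon ⌊7.11/2⌋ = 3; lat ⌊3.57/1⌋ = 3.

RG33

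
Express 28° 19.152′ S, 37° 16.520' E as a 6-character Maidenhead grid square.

Offset from 180°W / 90°S: lon 217.2753°, lat 61.6808°.
Field: lon ⌊217.2753/20⌋ = 10 → K; lat ⌊61.6808/10⌋ = 6 → G.
Square: lon ⌊17.2753/2⌋ = 8; lat ⌊1.6808/1⌋ = 1.
Subsquare: lon ⌊1.2753/0.0833333⌋ = 15 → p; lat ⌊0.6808/0.0416667⌋ = 16 → q.

KG81pq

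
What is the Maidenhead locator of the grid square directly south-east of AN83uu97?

Longitude extended square 9; +1 → 10, wraps to 0, carry into subsquare.
Longitude subsquare u = 20; +1 → 21 = v.
Latitude extended square 7; −1 → 6.

AN83vu06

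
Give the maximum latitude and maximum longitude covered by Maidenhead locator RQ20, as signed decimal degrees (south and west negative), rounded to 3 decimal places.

71.000, 166.000

Field R=17, Q=16: +17·20° lon, +16·10° lat → SW at lon 160°, lat 70°.
Square 2, 0: +2·2° lon, +0·1° lat → SW at lon 164°, lat 70°.
Cell spans 2° lon × 1° lat. NE corner is SW corner plus one full cell.
latitude 71.000, longitude 166.000.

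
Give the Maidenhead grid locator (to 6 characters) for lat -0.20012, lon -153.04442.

Shift to the Maidenhead origin (180°W, 90°S): lon 26.9556, lat 89.7999.
Field (20°×10°, letters A–R): lon ⌊26.9556/20⌋ = 1 → B; lat ⌊89.7999/10⌋ = 8 → I.
Square (2°×1°, digits 0–9): lon ⌊6.9556/2⌋ = 3; lat ⌊9.7999/1⌋ = 9.
Subsquare (5′×2.5′, letters a–x): lon ⌊0.9556/0.0833333⌋ = 11 → l; lat ⌊0.7999/0.0416667⌋ = 19 → t.

BI39lt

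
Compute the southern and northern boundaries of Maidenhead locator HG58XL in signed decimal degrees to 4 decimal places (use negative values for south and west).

Field H=7, G=6: +7·20° lon, +6·10° lat → SW at lon -40°, lat -30°.
Square 5, 8: +5·2° lon, +8·1° lat → SW at lon -30°, lat -22°.
Subsquare x=23, l=11: +23·0.0833333° lon, +11·0.0416667° lat → SW at lon -28.0833°, lat -21.5417°.
Cell spans 0.0833333° lon × 0.0416667° lat.
south -21.5417, north -21.5000.

-21.5417, -21.5000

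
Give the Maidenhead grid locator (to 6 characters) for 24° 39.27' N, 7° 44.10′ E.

Offset from 180°W / 90°S: lon 187.7350°, lat 114.6545°.
Field: lon ⌊187.7350/20⌋ = 9 → J; lat ⌊114.6545/10⌋ = 11 → L.
Square: lon ⌊7.7350/2⌋ = 3; lat ⌊4.6545/1⌋ = 4.
Subsquare: lon ⌊1.7350/0.0833333⌋ = 20 → u; lat ⌊0.6545/0.0416667⌋ = 15 → p.

JL34up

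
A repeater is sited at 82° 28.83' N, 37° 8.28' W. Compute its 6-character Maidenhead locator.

HR12kl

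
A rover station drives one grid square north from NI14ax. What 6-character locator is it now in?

NI15aa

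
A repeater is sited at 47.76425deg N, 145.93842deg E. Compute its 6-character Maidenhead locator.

Offset from 180°W / 90°S: lon 325.9384°, lat 137.7643°.
Field: 325.9384/20 → 16 → Q, 137.7643/10 → 13 → N; chars QN.
Square: 5.9384/2 → 2, 7.7643/1 → 7; chars 27.
Subsquare: 1.9384/0.0833333 → 23 → x, 0.7643/0.0416667 → 18 → s; chars xs.

QN27xs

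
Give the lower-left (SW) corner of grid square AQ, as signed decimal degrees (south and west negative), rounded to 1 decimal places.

Field A=0, Q=16: +0·20° lon, +16·10° lat → SW at lon -180°, lat 70°.
latitude 70.0, longitude -180.0.

70.0, -180.0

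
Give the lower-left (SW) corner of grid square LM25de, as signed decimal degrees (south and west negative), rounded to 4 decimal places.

35.1667, 44.2500

Field L=11, M=12: +11·20° lon, +12·10° lat → SW at lon 40°, lat 30°.
Square 2, 5: +2·2° lon, +5·1° lat → SW at lon 44°, lat 35°.
Subsquare d=3, e=4: +3·0.0833333° lon, +4·0.0416667° lat → SW at lon 44.25°, lat 35.1667°.
latitude 35.1667, longitude 44.2500.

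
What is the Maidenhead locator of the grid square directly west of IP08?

HP98

Longitude square 0; −1 → -1, wraps to 9, carry into field.
Longitude field I = 8; −1 → 7 = H.
The latitude characters are unchanged.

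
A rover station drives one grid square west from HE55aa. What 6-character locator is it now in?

Longitude subsquare a = 0; −1 → -1, wraps to 23 = x, carry into square.
Longitude square 5; −1 → 4.
The latitude characters are unchanged.

HE45xa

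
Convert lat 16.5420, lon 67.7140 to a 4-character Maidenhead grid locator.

MK36

Shift to the Maidenhead origin (180°W, 90°S): lon 247.71, lat 106.54.
Field: lon ⌊247.71/20⌋ = 12 → M; lat ⌊106.54/10⌋ = 10 → K.
Square: lon ⌊7.71/2⌋ = 3; lat ⌊6.54/1⌋ = 6.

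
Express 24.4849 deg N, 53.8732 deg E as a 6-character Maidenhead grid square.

LL64wl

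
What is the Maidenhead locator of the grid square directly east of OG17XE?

Longitude subsquare x = 23; +1 → 24, wraps to 0 = a, carry into square.
Longitude square 1; +1 → 2.
The latitude characters are unchanged.

OG27ae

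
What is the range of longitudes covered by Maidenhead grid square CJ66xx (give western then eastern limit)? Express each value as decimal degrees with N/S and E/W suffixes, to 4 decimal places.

126.0833° W, 126.0000° W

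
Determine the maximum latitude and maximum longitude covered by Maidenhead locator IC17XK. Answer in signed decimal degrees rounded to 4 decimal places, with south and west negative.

Field I=8, C=2: +8·20° lon, +2·10° lat → SW at lon -20°, lat -70°.
Square 1, 7: +1·2° lon, +7·1° lat → SW at lon -18°, lat -63°.
Subsquare x=23, k=10: +23·0.0833333° lon, +10·0.0416667° lat → SW at lon -16.0833°, lat -62.5833°.
Cell spans 0.0833333° lon × 0.0416667° lat. NE corner is SW corner plus one full cell.
latitude -62.5417, longitude -16.0000.

-62.5417, -16.0000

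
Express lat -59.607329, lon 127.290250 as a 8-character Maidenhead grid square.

Add 180° to longitude and 90° to latitude: 307.29025, 30.39267.
Field: 307.29025/20 → 15 → P, 30.39267/10 → 3 → D; chars PD.
Square: 7.29025/2 → 3, 0.39267/1 → 0; chars 30.
Subsquare: 1.29025/0.0833333 → 15 → p, 0.39267/0.0416667 → 9 → j; chars pj.
Extended square: 0.04025/0.00833333 → 4, 0.01767/0.00416667 → 4; chars 44.

PD30pj44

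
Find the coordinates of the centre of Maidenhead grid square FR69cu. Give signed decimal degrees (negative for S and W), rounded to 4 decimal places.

Field F=5, R=17: +5·20° lon, +17·10° lat → SW at lon -80°, lat 80°.
Square 6, 9: +6·2° lon, +9·1° lat → SW at lon -68°, lat 89°.
Subsquare c=2, u=20: +2·0.0833333° lon, +20·0.0416667° lat → SW at lon -67.8333°, lat 89.8333°.
Cell spans 0.0833333° lon × 0.0416667° lat. Centre is SW corner plus half of each.
latitude 89.8542, longitude -67.7917.

89.8542, -67.7917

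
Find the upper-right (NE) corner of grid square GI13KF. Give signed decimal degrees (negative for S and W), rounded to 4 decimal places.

-6.7500, -57.0833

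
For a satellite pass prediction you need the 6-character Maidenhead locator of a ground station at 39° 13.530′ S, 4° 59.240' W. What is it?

IF70ms

Shift to the Maidenhead origin (180°W, 90°S): lon 175.0127, lat 50.7745.
Field: lon ⌊175.0127/20⌋ = 8 → I; lat ⌊50.7745/10⌋ = 5 → F.
Square: lon ⌊15.0127/2⌋ = 7; lat ⌊0.7745/1⌋ = 0.
Subsquare: lon ⌊1.0127/0.0833333⌋ = 12 → m; lat ⌊0.7745/0.0416667⌋ = 18 → s.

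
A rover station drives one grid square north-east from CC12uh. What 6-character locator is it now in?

CC12vi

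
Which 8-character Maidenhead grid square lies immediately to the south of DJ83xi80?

DJ83xh89

Latitude extended square 0; −1 → -1, wraps to 9, carry into subsquare.
Latitude subsquare i = 8; −1 → 7 = h.
The longitude characters are unchanged.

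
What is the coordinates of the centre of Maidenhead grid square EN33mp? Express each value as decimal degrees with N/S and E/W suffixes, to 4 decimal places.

43.6458° N, 92.9583° W

Field E=4, N=13: +4·20° lon, +13·10° lat → SW at lon -100°, lat 40°.
Square 3, 3: +3·2° lon, +3·1° lat → SW at lon -94°, lat 43°.
Subsquare m=12, p=15: +12·0.0833333° lon, +15·0.0416667° lat → SW at lon -93°, lat 43.625°.
Cell spans 0.0833333° lon × 0.0416667° lat. Centre is SW corner plus half of each.
latitude 43.6458° N, longitude 92.9583° W.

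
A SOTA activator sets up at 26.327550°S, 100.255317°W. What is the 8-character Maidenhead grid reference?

Shift to the Maidenhead origin (180°W, 90°S): lon 79.74468, lat 63.67245.
Field (20°×10°, letters A–R): lon ⌊79.74468/20⌋ = 3 → D; lat ⌊63.67245/10⌋ = 6 → G.
Square (2°×1°, digits 0–9): lon ⌊19.74468/2⌋ = 9; lat ⌊3.67245/1⌋ = 3.
Subsquare (5′×2.5′, letters a–x): lon ⌊1.74468/0.0833333⌋ = 20 → u; lat ⌊0.67245/0.0416667⌋ = 16 → q.
Extended square (30″×15″, digits 0–9): lon ⌊0.07802/0.00833333⌋ = 9; lat ⌊0.00578/0.00416667⌋ = 1.

DG93uq91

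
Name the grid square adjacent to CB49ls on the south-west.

Longitude subsquare l = 11; −1 → 10 = k.
Latitude subsquare s = 18; −1 → 17 = r.

CB49kr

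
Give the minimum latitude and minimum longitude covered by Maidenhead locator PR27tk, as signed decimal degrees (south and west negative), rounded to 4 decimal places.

Field P=15, R=17: +15·20° lon, +17·10° lat → SW at lon 120°, lat 80°.
Square 2, 7: +2·2° lon, +7·1° lat → SW at lon 124°, lat 87°.
Subsquare t=19, k=10: +19·0.0833333° lon, +10·0.0416667° lat → SW at lon 125.583°, lat 87.4167°.
latitude 87.4167, longitude 125.5833.

87.4167, 125.5833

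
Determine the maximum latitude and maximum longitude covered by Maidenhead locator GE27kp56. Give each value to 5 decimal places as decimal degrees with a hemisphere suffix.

Field G=6, E=4: +6·20° lon, +4·10° lat → SW at lon -60°, lat -50°.
Square 2, 7: +2·2° lon, +7·1° lat → SW at lon -56°, lat -43°.
Subsquare k=10, p=15: +10·0.0833333° lon, +15·0.0416667° lat → SW at lon -55.1667°, lat -42.375°.
Extended square 5, 6: +5·0.00833333° lon, +6·0.00416667° lat → SW at lon -55.125°, lat -42.35°.
Cell spans 0.00833333° lon × 0.00416667° lat. NE corner is SW corner plus one full cell.
latitude 42.34583° S, longitude 55.11667° W.

42.34583° S, 55.11667° W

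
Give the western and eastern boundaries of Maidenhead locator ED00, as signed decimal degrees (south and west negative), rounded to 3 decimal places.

Field E=4, D=3: +4·20° lon, +3·10° lat → SW at lon -100°, lat -60°.
Square 0, 0: +0·2° lon, +0·1° lat → SW at lon -100°, lat -60°.
Cell spans 2° lon × 1° lat.
west -100.000, east -98.000.

-100.000, -98.000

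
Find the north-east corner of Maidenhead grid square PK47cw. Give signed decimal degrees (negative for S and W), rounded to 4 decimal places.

Field P=15, K=10: +15·20° lon, +10·10° lat → SW at lon 120°, lat 10°.
Square 4, 7: +4·2° lon, +7·1° lat → SW at lon 128°, lat 17°.
Subsquare c=2, w=22: +2·0.0833333° lon, +22·0.0416667° lat → SW at lon 128.167°, lat 17.9167°.
Cell spans 0.0833333° lon × 0.0416667° lat. NE corner is SW corner plus one full cell.
latitude 17.9583, longitude 128.2500.

17.9583, 128.2500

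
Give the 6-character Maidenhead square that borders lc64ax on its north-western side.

LC55xa

Longitude subsquare a = 0; −1 → -1, wraps to 23 = x, carry into square.
Longitude square 6; −1 → 5.
Latitude subsquare x = 23; +1 → 24, wraps to 0 = a, carry into square.
Latitude square 4; +1 → 5.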